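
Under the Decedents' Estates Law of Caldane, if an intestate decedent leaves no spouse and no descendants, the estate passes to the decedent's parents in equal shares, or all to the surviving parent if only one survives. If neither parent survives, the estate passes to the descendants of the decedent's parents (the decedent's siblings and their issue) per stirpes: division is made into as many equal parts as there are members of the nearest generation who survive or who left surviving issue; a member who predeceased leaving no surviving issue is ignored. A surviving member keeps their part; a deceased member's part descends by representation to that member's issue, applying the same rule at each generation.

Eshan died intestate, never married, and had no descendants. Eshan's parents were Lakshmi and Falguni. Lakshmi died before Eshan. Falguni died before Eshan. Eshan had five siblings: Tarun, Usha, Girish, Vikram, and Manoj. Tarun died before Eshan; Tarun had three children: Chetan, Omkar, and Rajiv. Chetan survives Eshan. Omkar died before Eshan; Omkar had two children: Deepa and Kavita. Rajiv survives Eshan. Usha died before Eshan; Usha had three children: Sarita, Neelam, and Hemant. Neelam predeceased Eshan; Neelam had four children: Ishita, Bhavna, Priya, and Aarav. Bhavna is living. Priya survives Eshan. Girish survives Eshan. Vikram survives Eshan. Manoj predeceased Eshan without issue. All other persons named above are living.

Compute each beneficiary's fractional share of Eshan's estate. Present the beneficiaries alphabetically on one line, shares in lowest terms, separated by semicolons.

Neither parent survives and there are no descendants, so the estate passes to Eshan's siblings and their issue per stirpes.
Manoj left no surviving issue, so that branch lapses and is disregarded.
The estate is divided into 4 equal shares of 1/4 among Tarun, Usha, Girish, Vikram.
Tarun predeceased; the 1/4 allotted to Tarun's branch passes to Tarun's issue by representation.
The 1/4 is divided into 3 equal shares of 1/12 among Chetan, Omkar, Rajiv.
Chetan is living and takes 1/12.
Omkar predeceased; the 1/12 allotted to Omkar's branch passes to Omkar's issue by representation.
The 1/12 is divided into 2 equal shares of 1/24 among Deepa, Kavita.
Deepa is living and takes 1/24.
Kavita is living and takes 1/24.
Rajiv is living and takes 1/12.
Usha predeceased; the 1/4 allotted to Usha's branch passes to Usha's issue by representation.
The 1/4 is divided into 3 equal shares of 1/12 among Sarita, Neelam, Hemant.
Sarita is living and takes 1/12.
Neelam predeceased; the 1/12 allotted to Neelam's branch passes to Neelam's issue by representation.
The 1/12 is divided into 4 equal shares of 1/48 among Ishita, Bhavna, Priya, Aarav.
Ishita is living and takes 1/48.
Bhavna is living and takes 1/48.
Priya is living and takes 1/48.
Aarav is living and takes 1/48.
Hemant is living and takes 1/12.
Girish is living and takes 1/4.
Vikram is living and takes 1/4.

Aarav 1/48; Bhavna 1/48; Chetan 1/12; Deepa 1/24; Girish 1/4; Hemant 1/12; Ishita 1/48; Kavita 1/24; Priya 1/48; Rajiv 1/12; Sarita 1/12; Vikram 1/4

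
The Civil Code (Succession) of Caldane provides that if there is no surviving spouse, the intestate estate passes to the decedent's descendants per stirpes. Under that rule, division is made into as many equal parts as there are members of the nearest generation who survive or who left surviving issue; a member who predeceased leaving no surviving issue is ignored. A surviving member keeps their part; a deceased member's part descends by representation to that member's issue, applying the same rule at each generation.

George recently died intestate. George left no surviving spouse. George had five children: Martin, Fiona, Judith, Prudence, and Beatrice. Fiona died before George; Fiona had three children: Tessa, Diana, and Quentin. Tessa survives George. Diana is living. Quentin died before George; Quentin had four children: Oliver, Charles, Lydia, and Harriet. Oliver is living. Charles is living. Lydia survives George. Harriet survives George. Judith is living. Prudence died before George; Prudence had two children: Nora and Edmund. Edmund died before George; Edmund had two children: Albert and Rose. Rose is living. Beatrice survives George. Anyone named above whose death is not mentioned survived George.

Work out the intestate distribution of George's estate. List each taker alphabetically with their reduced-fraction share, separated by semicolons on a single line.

There is no surviving spouse, so the entire estate passes to George's descendants per stirpes.
The estate is divided into 5 equal shares of 1/5 among Martin, Fiona, Judith, Prudence, Beatrice.
Martin is living and takes 1/5.
Fiona predeceased; the 1/5 allotted to Fiona's branch passes to Fiona's issue by representation.
The 1/5 is divided into 3 equal shares of 1/15 among Tessa, Diana, Quentin.
Tessa is living and takes 1/15.
Diana is living and takes 1/15.
Quentin predeceased; the 1/15 allotted to Quentin's branch passes to Quentin's issue by representation.
The 1/15 is divided into 4 equal shares of 1/60 among Oliver, Charles, Lydia, Harriet.
Oliver is living and takes 1/60.
Charles is living and takes 1/60.
Lydia is living and takes 1/60.
Harriet is living and takes 1/60.
Judith is living and takes 1/5.
Prudence predeceased; the 1/5 allotted to Prudence's branch passes to Prudence's issue by representation.
The 1/5 is divided into 2 equal shares of 1/10 among Nora, Edmund.
Nora is living and takes 1/10.
Edmund predeceased; the 1/10 allotted to Edmund's branch passes to Edmund's issue by representation.
The 1/10 is divided into 2 equal shares of 1/20 among Albert, Rose.
Albert is living and takes 1/20.
Rose is living and takes 1/20.
Beatrice is living and takes 1/5.

Albert 1/20; Beatrice 1/5; Charles 1/60; Diana 1/15; Harriet 1/60; Judith 1/5; Lydia 1/60; Martin 1/5; Nora 1/10; Oliver 1/60; Rose 1/20; Tessa 1/15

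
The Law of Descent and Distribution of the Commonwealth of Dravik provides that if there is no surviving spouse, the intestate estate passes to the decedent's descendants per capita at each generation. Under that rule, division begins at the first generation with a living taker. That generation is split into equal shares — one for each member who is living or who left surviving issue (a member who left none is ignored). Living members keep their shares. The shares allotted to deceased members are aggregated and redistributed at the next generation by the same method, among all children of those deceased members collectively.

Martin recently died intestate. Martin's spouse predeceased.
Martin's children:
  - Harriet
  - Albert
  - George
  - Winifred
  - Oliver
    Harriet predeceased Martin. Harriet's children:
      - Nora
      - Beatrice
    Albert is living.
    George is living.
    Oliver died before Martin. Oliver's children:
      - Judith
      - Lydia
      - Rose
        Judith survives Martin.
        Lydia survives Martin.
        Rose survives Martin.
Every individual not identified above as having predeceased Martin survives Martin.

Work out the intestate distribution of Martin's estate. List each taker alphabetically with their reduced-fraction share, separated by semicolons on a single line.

There is no surviving spouse, so the entire estate passes to Martin's descendants per capita at each generation.
At generation 1 (Harriet, Albert, George, Winifred, Oliver) there are 5 shares of (1)/5 = 1/5 each.
Living: Albert, George, and Winifred — each takes 1/5.
Deceased: Harriet and Oliver. Their combined 2/5 is pooled and carried to generation 2.
At generation 2 (Nora, Beatrice, Judith, Lydia, Rose) there are 5 shares of (2/5)/5 = 2/25 each.
Living: Nora, Beatrice, Judith, Lydia, and Rose — each takes 2/25.

Albert 1/5; Beatrice 2/25; George 1/5; Judith 2/25; Lydia 2/25; Nora 2/25; Rose 2/25; Winifred 1/5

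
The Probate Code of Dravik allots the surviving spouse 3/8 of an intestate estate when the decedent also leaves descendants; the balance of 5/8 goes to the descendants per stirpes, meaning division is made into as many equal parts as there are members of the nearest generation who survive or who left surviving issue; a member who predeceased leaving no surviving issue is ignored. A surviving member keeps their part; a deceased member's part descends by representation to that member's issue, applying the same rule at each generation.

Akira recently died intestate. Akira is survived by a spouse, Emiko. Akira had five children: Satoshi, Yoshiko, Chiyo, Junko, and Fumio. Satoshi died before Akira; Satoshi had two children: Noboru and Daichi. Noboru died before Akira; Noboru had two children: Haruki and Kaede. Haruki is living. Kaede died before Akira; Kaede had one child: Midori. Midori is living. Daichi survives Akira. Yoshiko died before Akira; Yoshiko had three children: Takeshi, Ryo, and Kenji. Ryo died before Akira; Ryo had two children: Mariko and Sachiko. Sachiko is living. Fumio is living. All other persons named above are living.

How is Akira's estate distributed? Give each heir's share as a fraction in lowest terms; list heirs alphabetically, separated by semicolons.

Emiko, as surviving spouse, takes 3/8.
The remaining 5/8 passes to Akira's descendants per stirpes.
The 5/8 is divided into 5 equal shares of 1/8 among Satoshi, Yoshiko, Chiyo, Junko, Fumio.
Satoshi predeceased; the 1/8 allotted to Satoshi's branch passes to Satoshi's issue by representation.
The 1/8 is divided into 2 equal shares of 1/16 among Noboru, Daichi.
Noboru predeceased; the 1/16 allotted to Noboru's branch passes to Noboru's issue by representation.
The 1/16 is divided into 2 equal shares of 1/32 among Haruki, Kaede.
Haruki is living and takes 1/32.
Kaede predeceased; the 1/32 allotted to Kaede's branch passes to Kaede's issue by representation.
Midori is the sole taker at this level and receives the full 1/32.
Daichi is living and takes 1/16.
Yoshiko predeceased; the 1/8 allotted to Yoshiko's branch passes to Yoshiko's issue by representation.
The 1/8 is divided into 3 equal shares of 1/24 among Takeshi, Ryo, Kenji.
Takeshi is living and takes 1/24.
Ryo predeceased; the 1/24 allotted to Ryo's branch passes to Ryo's issue by representation.
The 1/24 is divided into 2 equal shares of 1/48 among Mariko, Sachiko.
Mariko is living and takes 1/48.
Sachiko is living and takes 1/48.
Kenji is living and takes 1/24.
Chiyo is living and takes 1/8.
Junko is living and takes 1/8.
Fumio is living and takes 1/8.

Chiyo 1/8; Daichi 1/16; Emiko 3/8; Fumio 1/8; Haruki 1/32; Junko 1/8; Kenji 1/24; Mariko 1/48; Midori 1/32; Sachiko 1/48; Takeshi 1/24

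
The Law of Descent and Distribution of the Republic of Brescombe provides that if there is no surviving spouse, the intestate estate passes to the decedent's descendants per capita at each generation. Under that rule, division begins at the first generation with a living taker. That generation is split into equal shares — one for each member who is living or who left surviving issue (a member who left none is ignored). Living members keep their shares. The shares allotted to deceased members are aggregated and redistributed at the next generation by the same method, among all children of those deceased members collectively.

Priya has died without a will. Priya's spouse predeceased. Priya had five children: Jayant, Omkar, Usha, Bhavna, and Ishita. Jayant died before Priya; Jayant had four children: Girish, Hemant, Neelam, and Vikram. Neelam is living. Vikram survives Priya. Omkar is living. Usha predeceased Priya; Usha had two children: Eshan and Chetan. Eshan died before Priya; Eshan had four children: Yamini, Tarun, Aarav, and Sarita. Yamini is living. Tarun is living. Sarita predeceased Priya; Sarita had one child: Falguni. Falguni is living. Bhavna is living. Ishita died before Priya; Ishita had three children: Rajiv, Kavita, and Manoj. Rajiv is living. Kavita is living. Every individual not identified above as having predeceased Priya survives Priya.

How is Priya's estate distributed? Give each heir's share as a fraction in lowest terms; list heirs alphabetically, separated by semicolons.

Aarav 1/60; Bhavna 1/5; Chetan 1/15; Falguni 1/60; Girish 1/15; Hemant 1/15; Kavita 1/15; Manoj 1/15; Neelam 1/15; Omkar 1/5; Rajiv 1/15; Tarun 1/60; Vikram 1/15; Yamini 1/60

There is no surviving spouse, so the entire estate passes to Priya's descendants per capita at each generation.
At generation 1 (Jayant, Omkar, Usha, Bhavna, Ishita) there are 5 shares of (1)/5 = 1/5 each.
Living: Omkar and Bhavna — each takes 1/5.
Deceased: Jayant, Usha, and Ishita. Their combined 3/5 is pooled and carried to generation 2.
At generation 2 (Girish, Hemant, Neelam, Vikram, Eshan, Chetan, Rajiv, Kavita, Manoj) there are 9 shares of (3/5)/9 = 1/15 each.
Living: Girish, Hemant, Neelam, Vikram, Chetan, Rajiv, Kavita, and Manoj — each takes 1/15.
Deceased: Eshan. That 1/15 share is carried to generation 3.
At generation 3 (Yamini, Tarun, Aarav, Sarita) there are 4 shares of (1/15)/4 = 1/60 each.
Living: Yamini, Tarun, and Aarav — each takes 1/60.
Deceased: Sarita. That 1/60 share is carried to generation 4.
At generation 4 (Falguni) there are 1 shares of (1/60)/1 = 1/60 each.
Living: Falguni — each takes 1/60.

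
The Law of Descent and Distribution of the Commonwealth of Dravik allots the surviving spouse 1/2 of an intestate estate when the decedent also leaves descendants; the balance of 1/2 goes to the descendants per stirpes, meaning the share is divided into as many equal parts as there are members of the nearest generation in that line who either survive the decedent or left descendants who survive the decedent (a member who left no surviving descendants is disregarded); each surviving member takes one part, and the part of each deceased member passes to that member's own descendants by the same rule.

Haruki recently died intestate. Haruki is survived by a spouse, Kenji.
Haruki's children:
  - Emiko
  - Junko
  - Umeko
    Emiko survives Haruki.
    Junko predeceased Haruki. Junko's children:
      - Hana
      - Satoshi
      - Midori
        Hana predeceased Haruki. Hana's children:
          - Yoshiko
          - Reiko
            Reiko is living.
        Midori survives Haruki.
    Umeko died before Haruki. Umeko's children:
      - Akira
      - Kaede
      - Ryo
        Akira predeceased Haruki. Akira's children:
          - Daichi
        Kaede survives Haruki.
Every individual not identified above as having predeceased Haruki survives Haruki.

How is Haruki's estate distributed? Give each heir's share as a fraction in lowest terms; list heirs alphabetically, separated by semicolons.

Kenji, as surviving spouse, takes 1/2.
The remaining 1/2 passes to Haruki's descendants per stirpes.
The 1/2 is divided into 3 equal shares of 1/6 among Emiko, Junko, Umeko.
Emiko is living and takes 1/6.
Junko predeceased; the 1/6 allotted to Junko's branch passes to Junko's issue by representation.
The 1/6 is divided into 3 equal shares of 1/18 among Hana, Satoshi, Midori.
Hana predeceased; the 1/18 allotted to Hana's branch passes to Hana's issue by representation.
The 1/18 is divided into 2 equal shares of 1/36 among Yoshiko, Reiko.
Yoshiko is living and takes 1/36.
Reiko is living and takes 1/36.
Satoshi is living and takes 1/18.
Midori is living and takes 1/18.
Umeko predeceased; the 1/6 allotted to Umeko's branch passes to Umeko's issue by representation.
The 1/6 is divided into 3 equal shares of 1/18 among Akira, Kaede, Ryo.
Akira predeceased; the 1/18 allotted to Akira's branch passes to Akira's issue by representation.
Daichi is the sole taker at this level and receives the full 1/18.
Kaede is living and takes 1/18.
Ryo is living and takes 1/18.

Daichi 1/18; Emiko 1/6; Kaede 1/18; Kenji 1/2; Midori 1/18; Reiko 1/36; Ryo 1/18; Satoshi 1/18; Yoshiko 1/36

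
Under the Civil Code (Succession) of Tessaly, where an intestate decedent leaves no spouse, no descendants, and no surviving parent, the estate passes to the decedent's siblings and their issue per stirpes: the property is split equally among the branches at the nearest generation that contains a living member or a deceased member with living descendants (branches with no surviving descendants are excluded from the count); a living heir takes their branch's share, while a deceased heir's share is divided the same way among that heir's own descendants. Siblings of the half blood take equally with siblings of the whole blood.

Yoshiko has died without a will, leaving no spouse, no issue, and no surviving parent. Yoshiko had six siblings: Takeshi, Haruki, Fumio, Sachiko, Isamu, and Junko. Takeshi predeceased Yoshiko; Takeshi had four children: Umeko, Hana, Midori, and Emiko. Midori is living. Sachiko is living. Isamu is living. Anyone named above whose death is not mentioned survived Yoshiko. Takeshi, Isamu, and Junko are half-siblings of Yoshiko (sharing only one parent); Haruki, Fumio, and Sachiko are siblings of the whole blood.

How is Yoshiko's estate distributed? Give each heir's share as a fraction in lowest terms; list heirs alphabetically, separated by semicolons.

No spouse, descendants, or parent survives, so the estate passes to Yoshiko's siblings per stirpes.
Half-blood and whole-blood siblings take equally under the stated rule.
The estate is divided into 6 equal shares of 1/6 among Takeshi, Haruki, Fumio, Sachiko, Isamu, Junko.
Takeshi predeceased; the 1/6 allotted to Takeshi's branch passes to Takeshi's issue by representation.
The 1/6 is divided into 4 equal shares of 1/24 among Umeko, Hana, Midori, Emiko.
Umeko is living and takes 1/24.
Hana is living and takes 1/24.
Midori is living and takes 1/24.
Emiko is living and takes 1/24.
Haruki is living and takes 1/6.
Fumio is living and takes 1/6.
Sachiko is living and takes 1/6.
Isamu is living and takes 1/6.
Junko is living and takes 1/6.

Emiko 1/24; Fumio 1/6; Hana 1/24; Haruki 1/6; Isamu 1/6; Junko 1/6; Midori 1/24; Sachiko 1/6; Umeko 1/24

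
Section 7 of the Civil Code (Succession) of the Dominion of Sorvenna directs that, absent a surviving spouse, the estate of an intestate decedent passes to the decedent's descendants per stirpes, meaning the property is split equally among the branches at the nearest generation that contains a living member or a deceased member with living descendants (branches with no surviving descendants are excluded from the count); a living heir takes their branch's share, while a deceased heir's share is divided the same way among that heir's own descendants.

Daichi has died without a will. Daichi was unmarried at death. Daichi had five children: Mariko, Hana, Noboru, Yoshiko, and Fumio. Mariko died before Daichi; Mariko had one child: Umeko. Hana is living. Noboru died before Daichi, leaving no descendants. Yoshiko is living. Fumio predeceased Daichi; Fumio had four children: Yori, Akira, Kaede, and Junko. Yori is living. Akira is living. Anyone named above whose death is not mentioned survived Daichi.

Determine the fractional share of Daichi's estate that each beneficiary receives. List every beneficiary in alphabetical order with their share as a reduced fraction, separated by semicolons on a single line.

Akira 1/16; Hana 1/4; Junko 1/16; Kaede 1/16; Umeko 1/4; Yori 1/16; Yoshiko 1/4

There is no surviving spouse, so the entire estate passes to Daichi's descendants per stirpes.
Noboru left no surviving issue, so that branch lapses and is disregarded.
The estate is divided into 4 equal shares of 1/4 among Mariko, Hana, Yoshiko, Fumio.
Mariko predeceased; the 1/4 allotted to Mariko's branch passes to Mariko's issue by representation.
Umeko is the sole taker at this level and receives the full 1/4.
Hana is living and takes 1/4.
Yoshiko is living and takes 1/4.
Fumio predeceased; the 1/4 allotted to Fumio's branch passes to Fumio's issue by representation.
The 1/4 is divided into 4 equal shares of 1/16 among Yori, Akira, Kaede, Junko.
Yori is living and takes 1/16.
Akira is living and takes 1/16.
Kaede is living and takes 1/16.
Junko is living and takes 1/16.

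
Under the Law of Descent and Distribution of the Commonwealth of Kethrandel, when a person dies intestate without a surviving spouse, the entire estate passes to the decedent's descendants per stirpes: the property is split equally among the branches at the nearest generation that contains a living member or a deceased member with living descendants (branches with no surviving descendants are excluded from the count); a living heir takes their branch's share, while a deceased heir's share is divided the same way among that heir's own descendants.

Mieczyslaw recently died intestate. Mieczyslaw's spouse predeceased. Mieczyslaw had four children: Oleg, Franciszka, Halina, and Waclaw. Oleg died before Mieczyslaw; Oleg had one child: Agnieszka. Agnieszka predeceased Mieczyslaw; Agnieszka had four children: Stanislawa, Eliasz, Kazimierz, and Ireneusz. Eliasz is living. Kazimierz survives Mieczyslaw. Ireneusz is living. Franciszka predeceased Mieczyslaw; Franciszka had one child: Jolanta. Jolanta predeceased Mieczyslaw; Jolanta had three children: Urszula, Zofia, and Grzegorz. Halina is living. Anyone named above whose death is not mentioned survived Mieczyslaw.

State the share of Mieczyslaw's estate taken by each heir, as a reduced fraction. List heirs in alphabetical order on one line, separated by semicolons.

Eliasz 1/16; Grzegorz 1/12; Halina 1/4; Ireneusz 1/16; Kazimierz 1/16; Stanislawa 1/16; Urszula 1/12; Waclaw 1/4; Zofia 1/12

There is no surviving spouse, so the entire estate passes to Mieczyslaw's descendants per stirpes.
The estate is divided into 4 equal shares of 1/4 among Oleg, Franciszka, Halina, Waclaw.
Oleg predeceased; the 1/4 allotted to Oleg's branch passes to Oleg's issue by representation.
Agnieszka's line is the sole branch at this level, so the full 1/4 passes to Agnieszka's issue by representation.
The 1/4 is divided into 4 equal shares of 1/16 among Stanislawa, Eliasz, Kazimierz, Ireneusz.
Stanislawa is living and takes 1/16.
Eliasz is living and takes 1/16.
Kazimierz is living and takes 1/16.
Ireneusz is living and takes 1/16.
Franciszka predeceased; the 1/4 allotted to Franciszka's branch passes to Franciszka's issue by representation.
Jolanta's line is the sole branch at this level, so the full 1/4 passes to Jolanta's issue by representation.
The 1/4 is divided into 3 equal shares of 1/12 among Urszula, Zofia, Grzegorz.
Urszula is living and takes 1/12.
Zofia is living and takes 1/12.
Grzegorz is living and takes 1/12.
Halina is living and takes 1/4.
Waclaw is living and takes 1/4.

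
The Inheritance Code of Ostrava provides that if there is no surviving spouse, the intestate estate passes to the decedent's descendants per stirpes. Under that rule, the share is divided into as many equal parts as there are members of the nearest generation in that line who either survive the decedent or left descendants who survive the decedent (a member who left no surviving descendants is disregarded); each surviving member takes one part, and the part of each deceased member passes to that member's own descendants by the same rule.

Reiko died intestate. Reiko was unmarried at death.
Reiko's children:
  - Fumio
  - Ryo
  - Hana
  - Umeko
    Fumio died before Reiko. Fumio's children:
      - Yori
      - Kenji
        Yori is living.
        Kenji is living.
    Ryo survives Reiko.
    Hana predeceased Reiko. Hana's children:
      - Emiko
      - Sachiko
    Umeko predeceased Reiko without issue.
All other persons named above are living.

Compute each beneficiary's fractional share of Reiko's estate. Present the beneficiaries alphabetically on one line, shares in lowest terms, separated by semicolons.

There is no surviving spouse, so the entire estate passes to Reiko's descendants per stirpes.
Umeko left no surviving issue, so that branch lapses and is disregarded.
The estate is divided into 3 equal shares of 1/3 among Fumio, Ryo, Hana.
Fumio predeceased; the 1/3 allotted to Fumio's branch passes to Fumio's issue by representation.
The 1/3 is divided into 2 equal shares of 1/6 among Yori, Kenji.
Yori is living and takes 1/6.
Kenji is living and takes 1/6.
Ryo is living and takes 1/3.
Hana predeceased; the 1/3 allotted to Hana's branch passes to Hana's issue by representation.
The 1/3 is divided into 2 equal shares of 1/6 among Emiko, Sachiko.
Emiko is living and takes 1/6.
Sachiko is living and takes 1/6.

Emiko 1/6; Kenji 1/6; Ryo 1/3; Sachiko 1/6; Yori 1/6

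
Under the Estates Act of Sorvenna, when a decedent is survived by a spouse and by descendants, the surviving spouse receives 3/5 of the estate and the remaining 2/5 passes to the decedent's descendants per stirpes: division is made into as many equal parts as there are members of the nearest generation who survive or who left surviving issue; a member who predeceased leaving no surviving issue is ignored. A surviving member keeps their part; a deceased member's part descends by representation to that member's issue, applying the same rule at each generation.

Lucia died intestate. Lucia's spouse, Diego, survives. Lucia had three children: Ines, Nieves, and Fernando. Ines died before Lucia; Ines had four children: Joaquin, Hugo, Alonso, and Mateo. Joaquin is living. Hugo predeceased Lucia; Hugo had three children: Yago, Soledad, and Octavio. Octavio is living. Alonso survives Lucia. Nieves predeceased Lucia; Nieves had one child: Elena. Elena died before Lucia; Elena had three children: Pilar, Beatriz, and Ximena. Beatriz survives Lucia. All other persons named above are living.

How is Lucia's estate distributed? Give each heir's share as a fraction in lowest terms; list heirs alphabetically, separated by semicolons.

Alonso 1/30; Beatriz 2/45; Diego 3/5; Fernando 2/15; Joaquin 1/30; Mateo 1/30; Octavio 1/90; Pilar 2/45; Soledad 1/90; Ximena 2/45; Yago 1/90

Diego, as surviving spouse, takes 3/5.
The remaining 2/5 passes to Lucia's descendants per stirpes.
The 2/5 is divided into 3 equal shares of 2/15 among Ines, Nieves, Fernando.
Ines predeceased; the 2/15 allotted to Ines's branch passes to Ines's issue by representation.
The 2/15 is divided into 4 equal shares of 1/30 among Joaquin, Hugo, Alonso, Mateo.
Joaquin is living and takes 1/30.
Hugo predeceased; the 1/30 allotted to Hugo's branch passes to Hugo's issue by representation.
The 1/30 is divided into 3 equal shares of 1/90 among Yago, Soledad, Octavio.
Yago is living and takes 1/90.
Soledad is living and takes 1/90.
Octavio is living and takes 1/90.
Alonso is living and takes 1/30.
Mateo is living and takes 1/30.
Nieves predeceased; the 2/15 allotted to Nieves's branch passes to Nieves's issue by representation.
Elena's line is the sole branch at this level, so the full 2/15 passes to Elena's issue by representation.
The 2/15 is divided into 3 equal shares of 2/45 among Pilar, Beatriz, Ximena.
Pilar is living and takes 2/45.
Beatriz is living and takes 2/45.
Ximena is living and takes 2/45.
Fernando is living and takes 2/15.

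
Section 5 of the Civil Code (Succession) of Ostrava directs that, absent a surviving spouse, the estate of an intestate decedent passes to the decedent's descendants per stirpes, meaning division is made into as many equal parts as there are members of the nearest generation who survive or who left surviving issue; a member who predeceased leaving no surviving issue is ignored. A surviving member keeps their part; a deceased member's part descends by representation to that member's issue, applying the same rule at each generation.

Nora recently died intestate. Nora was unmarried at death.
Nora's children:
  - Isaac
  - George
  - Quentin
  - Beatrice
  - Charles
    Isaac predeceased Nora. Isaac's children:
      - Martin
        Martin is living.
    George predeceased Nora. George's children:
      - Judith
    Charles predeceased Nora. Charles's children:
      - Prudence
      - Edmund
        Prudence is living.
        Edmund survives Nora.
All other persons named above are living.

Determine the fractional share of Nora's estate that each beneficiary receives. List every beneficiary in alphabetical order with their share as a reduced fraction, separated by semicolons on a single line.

There is no surviving spouse, so the entire estate passes to Nora's descendants per stirpes.
The estate is divided into 5 equal shares of 1/5 among Isaac, George, Quentin, Beatrice, Charles.
Isaac predeceased; the 1/5 allotted to Isaac's branch passes to Isaac's issue by representation.
Martin is the sole taker at this level and receives the full 1/5.
George predeceased; the 1/5 allotted to George's branch passes to George's issue by representation.
Judith is the sole taker at this level and receives the full 1/5.
Quentin is living and takes 1/5.
Beatrice is living and takes 1/5.
Charles predeceased; the 1/5 allotted to Charles's branch passes to Charles's issue by representation.
The 1/5 is divided into 2 equal shares of 1/10 among Prudence, Edmund.
Prudence is living and takes 1/10.
Edmund is living and takes 1/10.

Beatrice 1/5; Edmund 1/10; Judith 1/5; Martin 1/5; Prudence 1/10; Quentin 1/5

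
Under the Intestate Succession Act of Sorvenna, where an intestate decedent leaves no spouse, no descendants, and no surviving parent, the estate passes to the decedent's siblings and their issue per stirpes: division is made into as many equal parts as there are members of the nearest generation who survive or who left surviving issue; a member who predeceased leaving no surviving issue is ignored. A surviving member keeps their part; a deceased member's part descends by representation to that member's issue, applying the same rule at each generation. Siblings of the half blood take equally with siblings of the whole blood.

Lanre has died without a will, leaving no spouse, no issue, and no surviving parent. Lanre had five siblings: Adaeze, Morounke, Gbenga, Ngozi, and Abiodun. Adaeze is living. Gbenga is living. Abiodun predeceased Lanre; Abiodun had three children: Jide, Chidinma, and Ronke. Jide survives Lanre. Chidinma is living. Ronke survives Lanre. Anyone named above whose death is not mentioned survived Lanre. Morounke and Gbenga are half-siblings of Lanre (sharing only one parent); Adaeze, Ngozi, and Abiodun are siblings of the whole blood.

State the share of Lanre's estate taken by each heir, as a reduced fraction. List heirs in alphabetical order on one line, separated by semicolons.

Adaeze 1/5; Chidinma 1/15; Gbenga 1/5; Jide 1/15; Morounke 1/5; Ngozi 1/5; Ronke 1/15

No spouse, descendants, or parent survives, so the estate passes to Lanre's siblings per stirpes.
Half-blood and whole-blood siblings take equally under the stated rule.
The estate is divided into 5 equal shares of 1/5 among Adaeze, Morounke, Gbenga, Ngozi, Abiodun.
Adaeze is living and takes 1/5.
Morounke is living and takes 1/5.
Gbenga is living and takes 1/5.
Ngozi is living and takes 1/5.
Abiodun predeceased; the 1/5 allotted to Abiodun's branch passes to Abiodun's issue by representation.
The 1/5 is divided into 3 equal shares of 1/15 among Jide, Chidinma, Ronke.
Jide is living and takes 1/15.
Chidinma is living and takes 1/15.
Ronke is living and takes 1/15.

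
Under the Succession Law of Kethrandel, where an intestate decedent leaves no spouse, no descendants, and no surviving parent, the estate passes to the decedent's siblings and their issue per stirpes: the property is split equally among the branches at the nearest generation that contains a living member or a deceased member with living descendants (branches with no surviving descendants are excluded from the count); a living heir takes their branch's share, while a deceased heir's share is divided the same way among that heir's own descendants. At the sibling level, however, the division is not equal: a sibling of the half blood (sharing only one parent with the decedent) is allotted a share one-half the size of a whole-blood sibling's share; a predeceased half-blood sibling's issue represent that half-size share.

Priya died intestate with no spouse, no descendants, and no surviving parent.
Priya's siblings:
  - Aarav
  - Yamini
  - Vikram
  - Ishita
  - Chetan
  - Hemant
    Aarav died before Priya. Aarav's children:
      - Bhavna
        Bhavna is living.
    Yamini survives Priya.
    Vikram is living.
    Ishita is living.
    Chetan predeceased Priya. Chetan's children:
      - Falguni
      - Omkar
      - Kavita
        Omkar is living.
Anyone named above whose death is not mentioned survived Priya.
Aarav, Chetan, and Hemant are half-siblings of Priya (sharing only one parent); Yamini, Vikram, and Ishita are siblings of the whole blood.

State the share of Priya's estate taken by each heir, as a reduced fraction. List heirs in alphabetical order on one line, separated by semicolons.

No spouse, descendants, or parent survives, so the estate passes to Priya's siblings per stirpes.
Half-blood siblings count for one-half the weight of whole-blood siblings at the initial division.
Dividing 1 in proportion to weights (total weight 9/2): Aarav (weight 1/2) → 1/9; Yamini (weight 1) → 2/9; Vikram (weight 1) → 2/9; Ishita (weight 1) → 2/9; Chetan (weight 1/2) → 1/9; Hemant (weight 1/2) → 1/9.
Aarav predeceased; the 1/9 allotted to Aarav's branch passes to Aarav's issue by representation.
Bhavna is the sole taker at this level and receives the full 1/9.
Yamini is living and takes 2/9.
Vikram is living and takes 2/9.
Ishita is living and takes 2/9.
Chetan predeceased; the 1/9 allotted to Chetan's branch passes to Chetan's issue by representation.
The 1/9 is divided into 3 equal shares of 1/27 among Falguni, Omkar, Kavita.
Falguni is living and takes 1/27.
Omkar is living and takes 1/27.
Kavita is living and takes 1/27.
Hemant is living and takes 1/9.

Bhavna 1/9; Falguni 1/27; Hemant 1/9; Ishita 2/9; Kavita 1/27; Omkar 1/27; Vikram 2/9; Yamini 2/9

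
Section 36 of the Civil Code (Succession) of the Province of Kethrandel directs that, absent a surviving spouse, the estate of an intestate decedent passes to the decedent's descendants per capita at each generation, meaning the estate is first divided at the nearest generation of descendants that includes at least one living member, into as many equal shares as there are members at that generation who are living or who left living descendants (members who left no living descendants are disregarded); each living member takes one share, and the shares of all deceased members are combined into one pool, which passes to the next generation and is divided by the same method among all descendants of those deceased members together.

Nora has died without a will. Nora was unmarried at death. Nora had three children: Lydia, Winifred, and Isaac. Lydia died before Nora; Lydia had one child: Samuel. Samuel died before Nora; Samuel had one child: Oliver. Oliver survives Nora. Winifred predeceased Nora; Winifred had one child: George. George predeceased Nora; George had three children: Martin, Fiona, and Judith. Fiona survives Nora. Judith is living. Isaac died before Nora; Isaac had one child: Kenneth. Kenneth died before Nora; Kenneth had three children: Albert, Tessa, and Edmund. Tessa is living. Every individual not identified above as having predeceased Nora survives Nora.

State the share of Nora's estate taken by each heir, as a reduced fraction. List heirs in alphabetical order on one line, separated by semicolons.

Albert 1/7; Edmund 1/7; Fiona 1/7; Judith 1/7; Martin 1/7; Oliver 1/7; Tessa 1/7

There is no surviving spouse, so the entire estate passes to Nora's descendants per capita at each generation.
No one at generation 1 (Lydia, Winifred, Isaac) is living; moving to the next generation.
No one at generation 2 (Samuel, George, Kenneth) is living; moving to the next generation.
At generation 3 (Oliver, Martin, Fiona, Judith, Albert, Tessa, Edmund) there are 7 shares of (1)/7 = 1/7 each.
Living: Oliver, Martin, Fiona, Judith, Albert, Tessa, and Edmund — each takes 1/7.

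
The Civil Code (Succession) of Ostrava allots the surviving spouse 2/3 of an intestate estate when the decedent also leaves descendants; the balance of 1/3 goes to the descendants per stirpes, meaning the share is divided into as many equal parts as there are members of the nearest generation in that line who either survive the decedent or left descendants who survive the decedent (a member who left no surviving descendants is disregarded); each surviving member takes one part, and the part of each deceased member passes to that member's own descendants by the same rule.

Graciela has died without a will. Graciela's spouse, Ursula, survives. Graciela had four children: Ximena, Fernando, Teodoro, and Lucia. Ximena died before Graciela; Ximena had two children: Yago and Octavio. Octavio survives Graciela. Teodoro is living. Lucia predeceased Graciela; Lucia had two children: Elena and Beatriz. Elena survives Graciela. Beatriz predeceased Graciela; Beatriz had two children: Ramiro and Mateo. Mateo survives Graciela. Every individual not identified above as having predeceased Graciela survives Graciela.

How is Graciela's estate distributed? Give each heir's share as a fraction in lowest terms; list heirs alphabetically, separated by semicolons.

Elena 1/24; Fernando 1/12; Mateo 1/48; Octavio 1/24; Ramiro 1/48; Teodoro 1/12; Ursula 2/3; Yago 1/24

Ursula, as surviving spouse, takes 2/3.
The remaining 1/3 passes to Graciela's descendants per stirpes.
The 1/3 is divided into 4 equal shares of 1/12 among Ximena, Fernando, Teodoro, Lucia.
Ximena predeceased; the 1/12 allotted to Ximena's branch passes to Ximena's issue by representation.
The 1/12 is divided into 2 equal shares of 1/24 among Yago, Octavio.
Yago is living and takes 1/24.
Octavio is living and takes 1/24.
Fernando is living and takes 1/12.
Teodoro is living and takes 1/12.
Lucia predeceased; the 1/12 allotted to Lucia's branch passes to Lucia's issue by representation.
The 1/12 is divided into 2 equal shares of 1/24 among Elena, Beatriz.
Elena is living and takes 1/24.
Beatriz predeceased; the 1/24 allotted to Beatriz's branch passes to Beatriz's issue by representation.
The 1/24 is divided into 2 equal shares of 1/48 among Ramiro, Mateo.
Ramiro is living and takes 1/48.
Mateo is living and takes 1/48.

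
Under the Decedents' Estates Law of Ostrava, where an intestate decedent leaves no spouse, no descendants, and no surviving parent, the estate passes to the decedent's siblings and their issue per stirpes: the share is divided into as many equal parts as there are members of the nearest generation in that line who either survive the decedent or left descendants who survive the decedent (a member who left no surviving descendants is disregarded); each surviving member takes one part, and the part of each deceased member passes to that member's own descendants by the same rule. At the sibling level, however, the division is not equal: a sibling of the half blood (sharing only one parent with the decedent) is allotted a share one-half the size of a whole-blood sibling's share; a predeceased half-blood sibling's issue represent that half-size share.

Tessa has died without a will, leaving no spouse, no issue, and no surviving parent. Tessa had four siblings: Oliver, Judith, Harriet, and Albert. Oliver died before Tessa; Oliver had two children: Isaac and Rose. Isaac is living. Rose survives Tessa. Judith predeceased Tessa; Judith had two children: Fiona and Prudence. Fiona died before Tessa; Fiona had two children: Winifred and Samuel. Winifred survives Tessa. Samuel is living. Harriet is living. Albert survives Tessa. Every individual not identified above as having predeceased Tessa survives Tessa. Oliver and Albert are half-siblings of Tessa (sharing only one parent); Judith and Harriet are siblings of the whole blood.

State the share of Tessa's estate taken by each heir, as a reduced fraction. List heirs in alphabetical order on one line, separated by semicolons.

Albert 1/6; Harriet 1/3; Isaac 1/12; Prudence 1/6; Rose 1/12; Samuel 1/12; Winifred 1/12

No spouse, descendants, or parent survives, so the estate passes to Tessa's siblings per stirpes.
Half-blood siblings count for one-half the weight of whole-blood siblings at the initial division.
Dividing 1 in proportion to weights (total weight 3): Oliver (weight 1/2) → 1/6; Judith (weight 1) → 1/3; Harriet (weight 1) → 1/3; Albert (weight 1/2) → 1/6.
Oliver predeceased; the 1/6 allotted to Oliver's branch passes to Oliver's issue by representation.
The 1/6 is divided into 2 equal shares of 1/12 among Isaac, Rose.
Isaac is living and takes 1/12.
Rose is living and takes 1/12.
Judith predeceased; the 1/3 allotted to Judith's branch passes to Judith's issue by representation.
The 1/3 is divided into 2 equal shares of 1/6 among Fiona, Prudence.
Fiona predeceased; the 1/6 allotted to Fiona's branch passes to Fiona's issue by representation.
The 1/6 is divided into 2 equal shares of 1/12 among Winifred, Samuel.
Winifred is living and takes 1/12.
Samuel is living and takes 1/12.
Prudence is living and takes 1/6.
Harriet is living and takes 1/3.
Albert is living and takes 1/6.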